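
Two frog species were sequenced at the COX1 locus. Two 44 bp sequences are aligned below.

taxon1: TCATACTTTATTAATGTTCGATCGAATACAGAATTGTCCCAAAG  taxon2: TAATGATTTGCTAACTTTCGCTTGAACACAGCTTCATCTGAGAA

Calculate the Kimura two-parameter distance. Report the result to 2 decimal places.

Of 44 sites, 11 differences are transitions and 7 are transversions, so P = 11/44 = 0.25 and Q = 7/44 ≈ 0.159091.
Under the Kimura two-parameter model, d = −½ ln(1 − 2P − Q) − ¼ ln(1 − 2Q).
1 − 2P − Q = 0.340909, giving −½ ln(0.340909) = 0.538070.
1 − 2Q = 0.681818, giving −¼ ln(0.681818) = 0.095748.
d = 0.538070 + 0.095748 = 0.633818.

0.63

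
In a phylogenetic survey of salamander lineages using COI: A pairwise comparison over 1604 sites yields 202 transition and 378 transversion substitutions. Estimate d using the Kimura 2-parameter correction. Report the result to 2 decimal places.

0.49

P = 202/1604 ≈ 0.125935 and Q = 378/1604 ≈ 0.235661.
Under the Kimura two-parameter model, d = −½ ln(1 − 2P − Q) − ¼ ln(1 − 2Q).
1 − 2P − Q = 0.512469, giving −½ ln(0.512469) = 0.334258.
1 − 2Q = 0.528678, giving −¼ ln(0.528678) = 0.159344.
d = 0.334258 + 0.159344 = 0.493602.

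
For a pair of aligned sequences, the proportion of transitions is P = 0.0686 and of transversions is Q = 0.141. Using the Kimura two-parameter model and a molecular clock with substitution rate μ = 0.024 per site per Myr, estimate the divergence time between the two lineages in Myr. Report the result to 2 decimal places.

5.12

Under the Kimura two-parameter model, d = −½ ln(1 − 2P − Q) − ¼ ln(1 − 2Q).
1 − 2P − Q = 0.7218, giving −½ ln(0.7218) = 0.163004.
1 − 2Q = 0.718, giving −¼ ln(0.718) = 0.082821.
d = 0.163004 + 0.082821 = 0.245825.
Under a molecular clock d = 2μt, so t = d/(2μ) = 0.245825 / (2 × 0.024) = 5.12 Myr.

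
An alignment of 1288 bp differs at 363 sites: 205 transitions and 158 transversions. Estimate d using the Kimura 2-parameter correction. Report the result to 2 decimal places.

P = 205/1288 ≈ 0.159161 and Q = 158/1288 ≈ 0.122671.
Under the Kimura two-parameter model, d = −½ ln(1 − 2P − Q) − ¼ ln(1 − 2Q).
1 − 2P − Q = 0.559007, giving −½ ln(0.559007) = 0.290797.
1 − 2Q = 0.754658, giving −¼ ln(0.754658) = 0.070373.
d = 0.290797 + 0.070373 = 0.361170.

0.36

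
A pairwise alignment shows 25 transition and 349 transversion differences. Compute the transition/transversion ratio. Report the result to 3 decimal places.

R = 25/349 = 0.071633… ≈ 0.072 (to 3 d.p.).

0.072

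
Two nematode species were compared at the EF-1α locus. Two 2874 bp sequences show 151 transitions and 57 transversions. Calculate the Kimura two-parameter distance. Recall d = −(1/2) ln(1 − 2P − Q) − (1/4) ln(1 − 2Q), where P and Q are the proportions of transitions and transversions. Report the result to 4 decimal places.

P = 151/2874 ≈ 0.05254 and Q = 57/2874 ≈ 0.019833.
Under the Kimura two-parameter model, d = −½ ln(1 − 2P − Q) − ¼ ln(1 − 2Q).
1 − 2P − Q = 0.875087, giving −½ ln(0.875087) = 0.066716.
1 − 2Q = 0.960334, giving −¼ ln(0.960334) = 0.010119.
d = 0.066716 + 0.010119 = 0.076835.

0.0768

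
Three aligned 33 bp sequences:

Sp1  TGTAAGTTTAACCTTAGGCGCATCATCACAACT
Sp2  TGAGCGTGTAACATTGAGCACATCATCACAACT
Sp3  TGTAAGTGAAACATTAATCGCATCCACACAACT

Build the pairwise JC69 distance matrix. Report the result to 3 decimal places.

d(Sp1,Sp2) = 0.293, d(Sp1,Sp3) = 0.249, d(Sp2,Sp3) = 0.339

Sp1–Sp2: 8/33 sites differ → p ≈ 0.242424, d = −0.75 ln(1 − 0.323232) = 0.292820 ≈ 0.293.
Sp1–Sp3: 7/33 sites differ → p ≈ 0.212121, d = −0.75 ln(1 − 0.282828) = 0.249330 ≈ 0.249.
Sp2–Sp3: 9/33 sites differ → p ≈ 0.272727, d = −0.75 ln(1 − 0.363636) = 0.338988 ≈ 0.339.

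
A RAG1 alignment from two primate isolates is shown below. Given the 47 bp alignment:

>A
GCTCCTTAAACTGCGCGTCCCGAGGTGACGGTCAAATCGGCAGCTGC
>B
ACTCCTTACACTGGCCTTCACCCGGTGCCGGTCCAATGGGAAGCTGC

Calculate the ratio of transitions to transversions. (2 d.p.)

0.09

Transitions are A↔G and C↔T; transversions are all other mismatches.
Transitions: 1. Transversions: 11.
R = 1/11 = 0.090909… ≈ 0.09 (to 2 d.p.).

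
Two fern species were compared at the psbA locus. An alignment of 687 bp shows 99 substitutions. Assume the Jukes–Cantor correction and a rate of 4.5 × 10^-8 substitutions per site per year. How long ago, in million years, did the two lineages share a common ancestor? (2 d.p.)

1.78

p = 99/687 ≈ 0.144105.
d = −(3/4) ln(1 − 4p/3) = −0.75 ln(1 − 0.19214) = −0.75 ln(0.80786)
  = −0.75 × (-0.213367) = 0.160025 substitutions/site.
Under a molecular clock d = 2μt, so t = d/(2μ) = 0.160025 / (2 × 4.5 × 10^-8) = 1.78 million years.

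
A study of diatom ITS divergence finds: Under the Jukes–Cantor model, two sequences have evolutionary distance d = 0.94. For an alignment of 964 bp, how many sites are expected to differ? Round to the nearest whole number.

517

Invert JC69: p = (3/4)(1 − e^(−4d/3)) = 0.75 × (1 − e^(-1.253333)) = 0.75 × (1 − 0.285551) = 0.535837.
Expected differing sites = pL ≈ 0.535837 × 964 = 516.546868 ≈ 517.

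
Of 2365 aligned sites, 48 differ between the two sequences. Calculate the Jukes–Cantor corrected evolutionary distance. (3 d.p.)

p = 48/2365 ≈ 0.020296.
d = −(3/4) ln(1 − 4p/3) = −0.75 ln(1 − 0.027061) = −0.75 ln(0.972939)
  = −0.75 × (-0.027434) = 0.020576 substitutions/site.

0.021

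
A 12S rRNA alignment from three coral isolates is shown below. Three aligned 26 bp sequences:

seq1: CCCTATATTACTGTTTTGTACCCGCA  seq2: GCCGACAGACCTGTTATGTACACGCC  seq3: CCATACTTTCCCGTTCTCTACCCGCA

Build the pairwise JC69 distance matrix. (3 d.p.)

d(seq1,seq2) = 0.464, d(seq1,seq3) = 0.334, d(seq2,seq3) = 0.623

seq1–seq2: 9/26 sites differ → p ≈ 0.346154, d = −0.75 ln(1 − 0.461539) = 0.464280 ≈ 0.464.
seq1–seq3: 7/26 sites differ → p ≈ 0.269231, d = −0.75 ln(1 − 0.358975) = 0.333515 ≈ 0.334.
seq2–seq3: 11/26 sites differ → p ≈ 0.423077, d = −0.75 ln(1 − 0.564103) = 0.622762 ≈ 0.623.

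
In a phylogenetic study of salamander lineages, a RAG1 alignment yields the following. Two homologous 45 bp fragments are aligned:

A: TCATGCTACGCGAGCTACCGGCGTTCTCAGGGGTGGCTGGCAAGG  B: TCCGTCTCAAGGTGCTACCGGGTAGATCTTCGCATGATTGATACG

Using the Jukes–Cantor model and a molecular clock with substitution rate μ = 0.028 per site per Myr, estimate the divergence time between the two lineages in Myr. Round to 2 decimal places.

16.63

The sequences differ at 24 of 45 sites, so p = 24/45 ≈ 0.533333.
d = −(3/4) ln(1 − 4p/3) = −0.75 ln(1 − 0.711111) = −0.75 ln(0.288889)
  = −0.75 × (-1.241713) = 0.931285 substitutions/site.
Under a molecular clock d = 2μt, so t = d/(2μ) = 0.931285 / (2 × 0.028) = 16.63 Myr.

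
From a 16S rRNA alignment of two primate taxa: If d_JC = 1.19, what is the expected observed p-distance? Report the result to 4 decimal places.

0.5965

p = (3/4)(1 − e^(−4d/3)) = 0.75 × (1 − e^(-1.586667)) = 0.75 × (1 − 0.204606) = 0.596546.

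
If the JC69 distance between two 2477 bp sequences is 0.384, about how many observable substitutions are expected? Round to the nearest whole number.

Invert JC69: p = (3/4)(1 − e^(−4d/3)) = 0.75 × (1 − e^(-0.512)) = 0.75 × (1 − 0.599296) = 0.300528.
Expected differing sites = pL ≈ 0.300528 × 2477 = 744.407856 ≈ 744.

744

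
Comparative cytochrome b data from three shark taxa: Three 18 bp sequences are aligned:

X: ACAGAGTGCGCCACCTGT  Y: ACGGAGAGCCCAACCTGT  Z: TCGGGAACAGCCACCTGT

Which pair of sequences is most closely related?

X and Y

X–Y: 4/18 differ, p = 0.222, d = 0.264.
X–Z: 7/18 differ, p = 0.389, d = 0.548.
Y–Z: 7/18 differ, p = 0.389, d = 0.548.
The smallest distance is between X and Y.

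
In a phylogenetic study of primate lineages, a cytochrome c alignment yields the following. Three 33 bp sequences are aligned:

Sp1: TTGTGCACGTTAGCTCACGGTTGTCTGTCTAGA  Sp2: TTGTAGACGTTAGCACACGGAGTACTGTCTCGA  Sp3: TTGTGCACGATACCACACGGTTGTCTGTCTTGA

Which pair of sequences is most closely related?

Sp1 and Sp3

Sp1–Sp2: 8/33 differ, p = 0.242, d = 0.293.
Sp1–Sp3: 4/33 differ, p = 0.121, d = 0.132.
Sp2–Sp3: 9/33 differ, p = 0.273, d = 0.339.
The smallest distance is between Sp1 and Sp3.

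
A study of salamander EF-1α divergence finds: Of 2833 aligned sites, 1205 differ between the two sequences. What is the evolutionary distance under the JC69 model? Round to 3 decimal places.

0.628

p = 1205/2833 ≈ 0.425344.
d = −(3/4) ln(1 − 4p/3) = −0.75 ln(1 − 0.567125) = −0.75 ln(0.432875)
  = −0.75 × (-0.837306) = 0.627980 substitutions/site.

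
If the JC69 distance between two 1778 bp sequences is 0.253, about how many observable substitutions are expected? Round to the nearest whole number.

Invert JC69: p = (3/4)(1 − e^(−4d/3)) = 0.75 × (1 − e^(-0.337333)) = 0.75 × (1 − 0.713671) = 0.214747.
Expected differing sites = pL ≈ 0.214747 × 1778 = 381.820166 ≈ 382.

382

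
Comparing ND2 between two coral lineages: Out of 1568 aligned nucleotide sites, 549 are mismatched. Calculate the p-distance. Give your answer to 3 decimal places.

p = 549/1568 = 0.350127… ≈ 0.350 (to 3 d.p.).

0.350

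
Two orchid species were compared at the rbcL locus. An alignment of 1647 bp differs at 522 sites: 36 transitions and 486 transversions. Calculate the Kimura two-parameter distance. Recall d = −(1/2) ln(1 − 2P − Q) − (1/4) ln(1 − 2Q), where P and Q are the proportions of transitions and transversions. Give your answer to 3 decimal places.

0.430

P = 36/1647 ≈ 0.021858 and Q = 486/1647 ≈ 0.295082.
Under the Kimura two-parameter model, d = −½ ln(1 − 2P − Q) − ¼ ln(1 − 2Q).
1 − 2P − Q = 0.661202, giving −½ ln(0.661202) = 0.206848.
1 − 2Q = 0.409836, giving −¼ ln(0.409836) = 0.223000.
d = 0.206848 + 0.223000 = 0.429848.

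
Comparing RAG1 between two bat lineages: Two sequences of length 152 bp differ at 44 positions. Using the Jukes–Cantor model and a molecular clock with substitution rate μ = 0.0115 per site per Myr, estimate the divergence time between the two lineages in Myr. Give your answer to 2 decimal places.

p = 44/152 ≈ 0.289474.
d = −(3/4) ln(1 − 4p/3) = −0.75 ln(1 − 0.385965) = −0.75 ln(0.614035)
  = −0.75 × (-0.487703) = 0.365777 substitutions/site.
Under a molecular clock d = 2μt, so t = d/(2μ) = 0.365777 / (2 × 0.0115) = 15.90 Myr.

15.90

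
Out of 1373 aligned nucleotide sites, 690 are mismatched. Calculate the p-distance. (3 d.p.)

p = 690/1373 = 0.502549… ≈ 0.503 (to 3 d.p.).

0.503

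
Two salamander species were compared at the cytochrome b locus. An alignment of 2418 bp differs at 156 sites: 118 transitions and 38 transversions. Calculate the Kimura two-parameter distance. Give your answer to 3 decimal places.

0.068

P = 118/2418 ≈ 0.048801 and Q = 38/2418 ≈ 0.015715.
Under the Kimura two-parameter model, d = −½ ln(1 − 2P − Q) − ¼ ln(1 − 2Q).
1 − 2P − Q = 0.886683, giving −½ ln(0.886683) = 0.060134.
1 − 2Q = 0.96857, giving −¼ ln(0.96857) = 0.007984.
d = 0.060134 + 0.007984 = 0.068118.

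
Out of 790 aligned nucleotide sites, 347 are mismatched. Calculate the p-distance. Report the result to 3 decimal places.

p = 347/790 = 0.439240… ≈ 0.439 (to 3 d.p.).

0.439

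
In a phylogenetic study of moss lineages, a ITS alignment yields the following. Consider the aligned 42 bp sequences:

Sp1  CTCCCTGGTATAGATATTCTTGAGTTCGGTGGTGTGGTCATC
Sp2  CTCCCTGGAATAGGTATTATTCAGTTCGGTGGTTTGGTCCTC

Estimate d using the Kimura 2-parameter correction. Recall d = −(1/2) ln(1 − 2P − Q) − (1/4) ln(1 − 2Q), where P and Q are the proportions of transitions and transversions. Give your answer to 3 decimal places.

0.159

Of 42 sites, 1 differences are transitions and 5 are transversions, so P = 1/42 ≈ 0.02381 and Q = 5/42 ≈ 0.119048.
Under the Kimura two-parameter model, d = −½ ln(1 − 2P − Q) − ¼ ln(1 − 2Q).
1 − 2P − Q = 0.833332, giving −½ ln(0.833332) = 0.091162.
1 − 2Q = 0.761904, giving −¼ ln(0.761904) = 0.067984.
d = 0.091162 + 0.067984 = 0.159146.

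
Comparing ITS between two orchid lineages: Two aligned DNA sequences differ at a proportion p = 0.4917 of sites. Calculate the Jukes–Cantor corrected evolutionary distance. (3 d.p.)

d = −(3/4) ln(1 − 4p/3) = −0.75 ln(1 − 0.6556) = −0.75 ln(0.3444)
  = −0.75 × (-1.065952) = 0.799464 substitutions/site.

0.799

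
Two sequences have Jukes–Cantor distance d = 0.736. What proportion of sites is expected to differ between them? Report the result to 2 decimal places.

0.47

p = (3/4)(1 − e^(−4d/3)) = 0.75 × (1 − e^(-0.981333)) = 0.75 × (1 − 0.374811) = 0.468892.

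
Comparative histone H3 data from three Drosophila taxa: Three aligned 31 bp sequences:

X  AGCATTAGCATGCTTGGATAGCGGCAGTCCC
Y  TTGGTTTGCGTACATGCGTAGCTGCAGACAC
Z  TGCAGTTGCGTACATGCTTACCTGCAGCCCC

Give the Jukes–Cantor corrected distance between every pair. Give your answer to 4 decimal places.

d(X,Y) = 0.6143, d(X,Z) = 0.4806, d(Y,Z) = 0.3163

X–Y: 13/31 sites differ → p ≈ 0.419355, d = −0.75 ln(1 − 0.55914) = 0.614271 ≈ 0.6143.
X–Z: 11/31 sites differ → p ≈ 0.354839, d = −0.75 ln(1 − 0.473119) = 0.480585 ≈ 0.4806.
Y–Z: 8/31 sites differ → p ≈ 0.258065, d = −0.75 ln(1 − 0.344087) = 0.316295 ≈ 0.3163.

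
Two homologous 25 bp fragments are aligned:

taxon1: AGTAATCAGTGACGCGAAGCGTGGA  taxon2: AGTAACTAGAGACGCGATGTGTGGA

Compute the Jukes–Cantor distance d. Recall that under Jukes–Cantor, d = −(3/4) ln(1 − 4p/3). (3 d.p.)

The sequences differ at 5 of 25 sites (6, 7, 10, 18, 20), so p = 5/25 = 0.2.
d = −(3/4) ln(1 − 4p/3) = −0.75 ln(1 − 0.266667) = −0.75 ln(0.733333)
  = −0.75 × (-0.310155) = 0.232616 substitutions/site.

0.233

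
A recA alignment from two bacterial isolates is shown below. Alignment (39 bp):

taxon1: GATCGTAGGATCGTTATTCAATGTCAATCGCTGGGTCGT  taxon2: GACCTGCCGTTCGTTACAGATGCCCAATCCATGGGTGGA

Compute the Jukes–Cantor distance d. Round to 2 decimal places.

The sequences differ at 17 of 39 sites, so p = 17/39 ≈ 0.435897.
d = −(3/4) ln(1 − 4p/3) = −0.75 ln(1 − 0.581196) = −0.75 ln(0.418804)
  = −0.75 × (-0.870352) = 0.652764 substitutions/site.

0.65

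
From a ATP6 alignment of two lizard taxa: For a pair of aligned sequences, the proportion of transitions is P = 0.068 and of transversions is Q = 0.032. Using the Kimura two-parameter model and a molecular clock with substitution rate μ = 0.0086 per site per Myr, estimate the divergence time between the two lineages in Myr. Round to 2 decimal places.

6.31

Under the Kimura two-parameter model, d = −½ ln(1 − 2P − Q) − ¼ ln(1 − 2Q).
1 − 2P − Q = 0.832, giving −½ ln(0.832) = 0.091961.
1 − 2Q = 0.936, giving −¼ ln(0.936) = 0.016535.
d = 0.091961 + 0.016535 = 0.108496.
Under a molecular clock d = 2μt, so t = d/(2μ) = 0.108496 / (2 × 0.0086) = 6.31 Myr.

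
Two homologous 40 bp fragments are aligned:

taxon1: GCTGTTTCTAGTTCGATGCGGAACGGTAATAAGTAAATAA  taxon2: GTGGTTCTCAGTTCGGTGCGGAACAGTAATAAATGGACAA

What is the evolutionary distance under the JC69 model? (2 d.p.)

0.34

The sequences differ at 11 of 40 sites, so p = 11/40 = 0.275.
d = −(3/4) ln(1 − 4p/3) = −0.75 ln(1 − 0.366667) = −0.75 ln(0.633333)
  = −0.75 × (-0.456759) = 0.342569 substitutions/site.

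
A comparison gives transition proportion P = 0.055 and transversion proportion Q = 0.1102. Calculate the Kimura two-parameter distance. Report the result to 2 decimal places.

0.19

Under the Kimura two-parameter model, d = −½ ln(1 − 2P − Q) − ¼ ln(1 − 2Q).
1 − 2P − Q = 0.7798, giving −½ ln(0.7798) = 0.124359.
1 − 2Q = 0.7796, giving −¼ ln(0.7796) = 0.062244.
d = 0.124359 + 0.062244 = 0.186603.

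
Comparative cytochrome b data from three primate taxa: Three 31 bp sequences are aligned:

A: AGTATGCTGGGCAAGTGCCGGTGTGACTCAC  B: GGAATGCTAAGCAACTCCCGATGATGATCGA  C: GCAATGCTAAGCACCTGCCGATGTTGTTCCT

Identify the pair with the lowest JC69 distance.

A–B: 13/31 differ, p = 0.419, d = 0.614.
A–C: 13/31 differ, p = 0.419, d = 0.614.
B–C: 7/31 differ, p = 0.226, d = 0.269.
The smallest distance is between B and C.

B and C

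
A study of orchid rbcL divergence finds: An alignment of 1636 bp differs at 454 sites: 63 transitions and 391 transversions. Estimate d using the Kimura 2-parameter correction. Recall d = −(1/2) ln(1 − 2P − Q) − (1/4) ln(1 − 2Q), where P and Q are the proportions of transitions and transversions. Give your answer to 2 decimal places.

0.35

P = 63/1636 ≈ 0.038509 and Q = 391/1636 ≈ 0.238998.
Under the Kimura two-parameter model, d = −½ ln(1 − 2P − Q) − ¼ ln(1 − 2Q).
1 − 2P − Q = 0.683984, giving −½ ln(0.683984) = 0.189910.
1 − 2Q = 0.522004, giving −¼ ln(0.522004) = 0.162520.
d = 0.189910 + 0.162520 = 0.352430.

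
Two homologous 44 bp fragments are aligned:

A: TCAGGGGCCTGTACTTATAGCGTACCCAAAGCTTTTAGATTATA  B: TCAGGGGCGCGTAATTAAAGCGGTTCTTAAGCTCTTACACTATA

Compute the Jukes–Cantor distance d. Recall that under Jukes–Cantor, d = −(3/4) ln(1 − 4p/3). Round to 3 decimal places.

The sequences differ at 12 of 44 sites, so p = 12/44 ≈ 0.272727.
d = −(3/4) ln(1 − 4p/3) = −0.75 ln(1 − 0.363636) = −0.75 ln(0.636364)
  = −0.75 × (-0.451985) = 0.338989 substitutions/site.

0.339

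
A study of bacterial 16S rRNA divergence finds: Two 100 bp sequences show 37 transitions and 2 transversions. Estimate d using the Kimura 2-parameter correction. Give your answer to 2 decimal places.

P = 37/100 = 0.37 and Q = 2/100 = 0.02.
Under the Kimura two-parameter model, d = −½ ln(1 − 2P − Q) − ¼ ln(1 − 2Q).
1 − 2P − Q = 0.24, giving −½ ln(0.24) = 0.713558.
1 − 2Q = 0.96, giving −¼ ln(0.96) = 0.010205.
d = 0.713558 + 0.010205 = 0.723763.

0.72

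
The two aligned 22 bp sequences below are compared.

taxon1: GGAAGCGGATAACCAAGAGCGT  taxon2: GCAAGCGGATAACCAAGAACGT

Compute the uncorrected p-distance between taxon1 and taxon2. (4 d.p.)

The sequences differ at 2 of 22 positions (sites 2, 19).
p = 2/22 = 0.090909… ≈ 0.0909 (to 4 d.p.).

0.0909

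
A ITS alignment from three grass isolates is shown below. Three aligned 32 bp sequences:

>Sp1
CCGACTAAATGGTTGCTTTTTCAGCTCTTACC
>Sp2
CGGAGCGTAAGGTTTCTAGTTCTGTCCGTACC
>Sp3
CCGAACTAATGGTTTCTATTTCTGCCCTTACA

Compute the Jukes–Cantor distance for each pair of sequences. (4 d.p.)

Sp1–Sp2: 13/32 sites differ → p = 0.40625, d = −0.75 ln(1 − 0.541667) = 0.585119 ≈ 0.5851.
Sp1–Sp3: 8/32 sites differ → p = 0.25, d = −0.75 ln(1 − 0.333333) = 0.304098 ≈ 0.3041.
Sp2–Sp3: 9/32 sites differ → p = 0.28125, d = −0.75 ln(1 − 0.375) = 0.352503 ≈ 0.3525.

d(Sp1,Sp2) = 0.5851, d(Sp1,Sp3) = 0.3041, d(Sp2,Sp3) = 0.3525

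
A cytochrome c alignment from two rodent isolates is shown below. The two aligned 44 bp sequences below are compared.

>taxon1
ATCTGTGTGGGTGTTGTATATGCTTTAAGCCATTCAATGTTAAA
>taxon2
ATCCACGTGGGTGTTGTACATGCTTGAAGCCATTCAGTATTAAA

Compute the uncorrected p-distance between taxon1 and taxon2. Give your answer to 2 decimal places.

The sequences differ at 7 of 44 positions (sites 4, 5, 6, 19, 26, 37, 39).
p = 7/44 = 0.159090… ≈ 0.16 (to 2 d.p.).

0.16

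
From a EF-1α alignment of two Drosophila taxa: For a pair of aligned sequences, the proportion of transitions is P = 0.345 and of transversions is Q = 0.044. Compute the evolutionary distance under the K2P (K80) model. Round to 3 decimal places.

Under the Kimura two-parameter model, d = −½ ln(1 − 2P − Q) − ¼ ln(1 − 2Q).
1 − 2P − Q = 0.266, giving −½ ln(0.266) = 0.662129.
1 − 2Q = 0.912, giving −¼ ln(0.912) = 0.023029.
d = 0.662129 + 0.023029 = 0.685158.

0.685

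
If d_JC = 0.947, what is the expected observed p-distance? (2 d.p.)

p = (3/4)(1 − e^(−4d/3)) = 0.75 × (1 − e^(-1.262667)) = 0.75 × (1 − 0.282899) = 0.537826.

0.54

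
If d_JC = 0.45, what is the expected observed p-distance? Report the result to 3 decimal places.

p = (3/4)(1 − e^(−4d/3)) = 0.75 × (1 − e^(-0.6)) = 0.75 × (1 − 0.548812) = 0.338391.

0.338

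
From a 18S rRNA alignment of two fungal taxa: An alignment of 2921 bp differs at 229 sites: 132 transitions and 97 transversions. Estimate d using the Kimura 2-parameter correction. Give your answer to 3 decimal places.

0.083

P = 132/2921 ≈ 0.04519 and Q = 97/2921 ≈ 0.033208.
Under the Kimura two-parameter model, d = −½ ln(1 − 2P − Q) − ¼ ln(1 − 2Q).
1 − 2P − Q = 0.876412, giving −½ ln(0.876412) = 0.065959.
1 − 2Q = 0.933584, giving −¼ ln(0.933584) = 0.017181.
d = 0.065959 + 0.017181 = 0.083140.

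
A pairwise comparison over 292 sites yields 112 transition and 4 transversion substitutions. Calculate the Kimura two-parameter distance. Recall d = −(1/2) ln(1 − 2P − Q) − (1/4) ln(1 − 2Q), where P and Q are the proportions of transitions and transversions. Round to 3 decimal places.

0.766

P = 112/292 ≈ 0.383562 and Q = 4/292 ≈ 0.013699.
Under the Kimura two-parameter model, d = −½ ln(1 − 2P − Q) − ¼ ln(1 − 2Q).
1 − 2P − Q = 0.219177, giving −½ ln(0.219177) = 0.758938.
1 − 2Q = 0.972602, giving −¼ ln(0.972602) = 0.006945.
d = 0.758938 + 0.006945 = 0.765883.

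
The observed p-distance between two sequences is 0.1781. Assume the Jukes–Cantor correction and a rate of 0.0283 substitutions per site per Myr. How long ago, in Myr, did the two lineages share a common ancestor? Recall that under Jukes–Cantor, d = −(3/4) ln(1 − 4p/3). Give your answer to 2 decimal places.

d = −(3/4) ln(1 − 4p/3) = −0.75 ln(1 − 0.237467) = −0.75 ln(0.762533)
  = −0.75 × (-0.271109) = 0.203332 substitutions/site.
Under a molecular clock d = 2μt, so t = d/(2μ) = 0.203332 / (2 × 0.0283) = 3.59 Myr.

3.59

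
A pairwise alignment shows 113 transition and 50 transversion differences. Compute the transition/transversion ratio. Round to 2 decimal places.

2.26

R = 113/50 = 2.26.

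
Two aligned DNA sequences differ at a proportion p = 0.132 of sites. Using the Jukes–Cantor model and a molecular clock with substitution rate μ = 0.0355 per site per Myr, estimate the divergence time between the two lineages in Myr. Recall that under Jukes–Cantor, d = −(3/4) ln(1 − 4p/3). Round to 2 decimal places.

d = −(3/4) ln(1 − 4p/3) = −0.75 ln(1 − 0.176) = −0.75 ln(0.824)
  = −0.75 × (-0.193585) = 0.145189 substitutions/site.
Under a molecular clock d = 2μt, so t = d/(2μ) = 0.145189 / (2 × 0.0355) = 2.04 Myr.

2.04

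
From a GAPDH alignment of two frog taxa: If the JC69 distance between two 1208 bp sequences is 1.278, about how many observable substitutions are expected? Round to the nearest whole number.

Invert JC69: p = (3/4)(1 − e^(−4d/3)) = 0.75 × (1 − e^(-1.704)) = 0.75 × (1 − 0.181954) = 0.613535.
Expected differing sites = pL ≈ 0.613535 × 1208 = 741.15028 ≈ 741.

741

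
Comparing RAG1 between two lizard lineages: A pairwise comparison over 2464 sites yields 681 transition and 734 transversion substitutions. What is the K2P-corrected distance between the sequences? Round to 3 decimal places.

1.177

P = 681/2464 ≈ 0.27638 and Q = 734/2464 ≈ 0.29789.
Under the Kimura two-parameter model, d = −½ ln(1 − 2P − Q) − ¼ ln(1 − 2Q).
1 − 2P − Q = 0.14935, giving −½ ln(0.14935) = 0.950731.
1 − 2Q = 0.40422, giving −¼ ln(0.40422) = 0.226449.
d = 0.950731 + 0.226449 = 1.177180.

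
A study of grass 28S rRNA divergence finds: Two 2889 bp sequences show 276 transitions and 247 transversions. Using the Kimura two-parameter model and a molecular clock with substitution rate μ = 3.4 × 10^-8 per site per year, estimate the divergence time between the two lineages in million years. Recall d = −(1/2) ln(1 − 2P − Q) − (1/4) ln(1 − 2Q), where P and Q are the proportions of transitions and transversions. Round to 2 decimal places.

P = 276/2889 ≈ 0.095535 and Q = 247/2889 ≈ 0.085497.
Under the Kimura two-parameter model, d = −½ ln(1 − 2P − Q) − ¼ ln(1 − 2Q).
1 − 2P − Q = 0.723433, giving −½ ln(0.723433) = 0.161874.
1 − 2Q = 0.829006, giving −¼ ln(0.829006) = 0.046882.
d = 0.161874 + 0.046882 = 0.208756.
Under a molecular clock d = 2μt, so t = d/(2μ) = 0.208756 / (2 × 3.4 × 10^-8) = 3.07 million years.

3.07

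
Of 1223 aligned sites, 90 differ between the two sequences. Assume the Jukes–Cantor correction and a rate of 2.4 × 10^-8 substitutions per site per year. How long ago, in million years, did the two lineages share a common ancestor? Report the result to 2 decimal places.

p = 90/1223 ≈ 0.07359.
d = −(3/4) ln(1 − 4p/3) = −0.75 ln(1 − 0.09812) = −0.75 ln(0.90188)
  = −0.75 × (-0.103274) = 0.077456 substitutions/site.
Under a molecular clock d = 2μt, so t = d/(2μ) = 0.077456 / (2 × 2.4 × 10^-8) = 1.61 million years.

1.61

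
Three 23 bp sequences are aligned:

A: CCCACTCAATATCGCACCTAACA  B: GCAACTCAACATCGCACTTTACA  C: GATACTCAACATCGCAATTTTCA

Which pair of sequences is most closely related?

B and C

A–B: 5/23 differ, p = 0.217, d = 0.257.
A–C: 8/23 differ, p = 0.348, d = 0.467.
B–C: 4/23 differ, p = 0.174, d = 0.198.
The smallest distance is between B and C.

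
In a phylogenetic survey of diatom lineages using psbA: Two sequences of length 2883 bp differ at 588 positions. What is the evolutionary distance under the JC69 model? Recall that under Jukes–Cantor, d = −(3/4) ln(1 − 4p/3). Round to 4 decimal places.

0.2380

p = 588/2883 ≈ 0.203954.
d = −(3/4) ln(1 − 4p/3) = −0.75 ln(1 − 0.271939) = −0.75 ln(0.728061)
  = −0.75 × (-0.317370) = 0.238028 substitutions/site.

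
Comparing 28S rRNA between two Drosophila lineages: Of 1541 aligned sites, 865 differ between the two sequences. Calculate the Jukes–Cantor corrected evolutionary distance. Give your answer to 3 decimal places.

1.035

p = 865/1541 ≈ 0.561324.
d = −(3/4) ln(1 − 4p/3) = −0.75 ln(1 − 0.748432) = −0.75 ln(0.251568)
  = −0.75 × (-1.380042) = 1.035032 substitutions/site.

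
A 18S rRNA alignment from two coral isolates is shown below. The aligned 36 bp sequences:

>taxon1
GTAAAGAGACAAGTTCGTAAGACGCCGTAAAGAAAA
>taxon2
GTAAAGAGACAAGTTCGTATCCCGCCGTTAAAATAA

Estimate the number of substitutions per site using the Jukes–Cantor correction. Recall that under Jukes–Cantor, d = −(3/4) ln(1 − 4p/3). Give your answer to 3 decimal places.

0.188

The sequences differ at 6 of 36 sites (20, 21, 22, 29, 32, 34), so p = 6/36 ≈ 0.166667.
d = −(3/4) ln(1 − 4p/3) = −0.75 ln(1 − 0.222223) = −0.75 ln(0.777777)
  = −0.75 × (-0.251315) = 0.188486 substitutions/site.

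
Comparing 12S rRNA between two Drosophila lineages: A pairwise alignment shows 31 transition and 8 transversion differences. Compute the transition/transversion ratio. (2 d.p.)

3.88

R = 31/8 = 3.875 ≈ 3.88 (to 2 d.p.).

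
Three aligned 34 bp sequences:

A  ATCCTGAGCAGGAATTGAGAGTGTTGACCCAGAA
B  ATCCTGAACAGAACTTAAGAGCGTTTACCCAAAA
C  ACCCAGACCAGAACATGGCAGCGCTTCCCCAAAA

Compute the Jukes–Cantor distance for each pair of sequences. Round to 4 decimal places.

d(A,B) = 0.2407, d(A,C) = 0.5347, d(B,C) = 0.3265

A–B: 7/34 sites differ → p ≈ 0.205882, d = −0.75 ln(1 − 0.274509) = 0.240680 ≈ 0.2407.
A–C: 13/34 sites differ → p ≈ 0.382353, d = −0.75 ln(1 − 0.509804) = 0.534712 ≈ 0.5347.
B–C: 9/34 sites differ → p ≈ 0.264706, d = −0.75 ln(1 − 0.352941) = 0.326488 ≈ 0.3265.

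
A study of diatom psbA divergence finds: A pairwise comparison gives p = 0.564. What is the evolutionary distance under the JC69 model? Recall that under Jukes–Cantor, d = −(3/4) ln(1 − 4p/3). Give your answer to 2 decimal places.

d = −(3/4) ln(1 − 4p/3) = −0.75 ln(1 − 0.752) = −0.75 ln(0.248)
  = −0.75 × (-1.394327) = 1.045745 substitutions/site.

1.05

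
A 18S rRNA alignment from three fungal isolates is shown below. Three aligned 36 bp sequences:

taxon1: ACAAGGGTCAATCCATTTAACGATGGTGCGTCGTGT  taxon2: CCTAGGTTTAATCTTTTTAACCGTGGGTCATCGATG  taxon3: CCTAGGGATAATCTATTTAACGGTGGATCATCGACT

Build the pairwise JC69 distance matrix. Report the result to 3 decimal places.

d(taxon1,taxon2) = 0.548, d(taxon1,taxon3) = 0.392, d(taxon2,taxon3) = 0.225

taxon1–taxon2: 14/36 sites differ → p ≈ 0.388889, d = −0.75 ln(1 − 0.518519) = 0.548166 ≈ 0.548.
taxon1–taxon3: 11/36 sites differ → p ≈ 0.305556, d = −0.75 ln(1 − 0.407408) = 0.392437 ≈ 0.392.
taxon2–taxon3: 7/36 sites differ → p ≈ 0.194444, d = −0.75 ln(1 − 0.259259) = 0.225078 ≈ 0.225.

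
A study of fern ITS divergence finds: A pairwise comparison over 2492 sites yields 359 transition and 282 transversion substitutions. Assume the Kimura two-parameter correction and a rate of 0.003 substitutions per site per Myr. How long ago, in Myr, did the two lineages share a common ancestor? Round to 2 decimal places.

P = 359/2492 ≈ 0.144061 and Q = 282/2492 ≈ 0.113162.
Under the Kimura two-parameter model, d = −½ ln(1 − 2P − Q) − ¼ ln(1 − 2Q).
1 − 2P − Q = 0.598716, giving −½ ln(0.598716) = 0.256484.
1 − 2Q = 0.773676, giving −¼ ln(0.773676) = 0.064151.
d = 0.256484 + 0.064151 = 0.320635.
Under a molecular clock d = 2μt, so t = d/(2μ) = 0.320635 / (2 × 0.003) = 53.44 Myr.

53.44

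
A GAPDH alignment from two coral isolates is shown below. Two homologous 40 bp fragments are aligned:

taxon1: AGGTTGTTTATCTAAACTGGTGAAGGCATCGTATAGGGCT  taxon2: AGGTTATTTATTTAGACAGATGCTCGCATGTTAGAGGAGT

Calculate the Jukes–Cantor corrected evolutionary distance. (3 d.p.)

0.426

The sequences differ at 13 of 40 sites, so p = 13/40 = 0.325.
d = −(3/4) ln(1 − 4p/3) = −0.75 ln(1 − 0.433333) = −0.75 ln(0.566667)
  = −0.75 × (-0.567983) = 0.425987 substitutions/site.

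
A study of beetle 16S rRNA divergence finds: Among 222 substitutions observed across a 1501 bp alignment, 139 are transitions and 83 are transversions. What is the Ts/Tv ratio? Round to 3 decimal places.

1.675

R = 139/83 = 1.674698… ≈ 1.675 (to 3 d.p.).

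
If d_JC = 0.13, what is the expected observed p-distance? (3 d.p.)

0.119

p = (3/4)(1 − e^(−4d/3)) = 0.75 × (1 − e^(-0.173333)) = 0.75 × (1 − 0.840858) = 0.119357.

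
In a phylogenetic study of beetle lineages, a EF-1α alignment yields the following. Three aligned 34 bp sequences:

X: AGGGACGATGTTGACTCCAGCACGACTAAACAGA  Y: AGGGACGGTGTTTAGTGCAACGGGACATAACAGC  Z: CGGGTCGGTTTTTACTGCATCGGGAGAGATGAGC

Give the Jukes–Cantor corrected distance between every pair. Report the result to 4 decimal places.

X–Y: 10/34 sites differ → p ≈ 0.294118, d = −0.75 ln(1 − 0.392157) = 0.373379 ≈ 0.3734.
X–Z: 15/34 sites differ → p ≈ 0.441176, d = −0.75 ln(1 − 0.588235) = 0.665477 ≈ 0.6655.
Y–Z: 9/34 sites differ → p ≈ 0.264706, d = −0.75 ln(1 − 0.352941) = 0.326488 ≈ 0.3265.

d(X,Y) = 0.3734, d(X,Z) = 0.6655, d(Y,Z) = 0.3265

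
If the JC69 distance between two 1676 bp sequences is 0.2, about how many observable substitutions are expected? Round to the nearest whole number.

294

Invert JC69: p = (3/4)(1 − e^(−4d/3)) = 0.75 × (1 − e^(-0.266667)) = 0.75 × (1 − 0.765928) = 0.175554.
Expected differing sites = pL ≈ 0.175554 × 1676 = 294.228504 ≈ 294.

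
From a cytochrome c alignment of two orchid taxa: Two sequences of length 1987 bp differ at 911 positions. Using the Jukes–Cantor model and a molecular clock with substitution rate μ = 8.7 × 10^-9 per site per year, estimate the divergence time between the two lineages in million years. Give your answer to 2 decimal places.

40.73

p = 911/1987 ≈ 0.45848.
d = −(3/4) ln(1 − 4p/3) = −0.75 ln(1 − 0.611307) = −0.75 ln(0.388693)
  = −0.75 × (-0.944965) = 0.708724 substitutions/site.
Under a molecular clock d = 2μt, so t = d/(2μ) = 0.708724 / (2 × 8.7 × 10^-9) = 40.73 million years.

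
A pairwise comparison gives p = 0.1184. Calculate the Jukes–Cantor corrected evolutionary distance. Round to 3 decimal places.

d = −(3/4) ln(1 − 4p/3) = −0.75 ln(1 − 0.157867) = −0.75 ln(0.842133)
  = −0.75 × (-0.171817) = 0.128863 substitutions/site.

0.129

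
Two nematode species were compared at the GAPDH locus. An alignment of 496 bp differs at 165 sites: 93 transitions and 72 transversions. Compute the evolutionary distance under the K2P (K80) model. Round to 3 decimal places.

P = 93/496 = 0.1875 and Q = 72/496 ≈ 0.145161.
Under the Kimura two-parameter model, d = −½ ln(1 − 2P − Q) − ¼ ln(1 − 2Q).
1 − 2P − Q = 0.479839, giving −½ ln(0.479839) = 0.367152.
1 − 2Q = 0.709678, giving −¼ ln(0.709678) = 0.085736.
d = 0.367152 + 0.085736 = 0.452888.

0.453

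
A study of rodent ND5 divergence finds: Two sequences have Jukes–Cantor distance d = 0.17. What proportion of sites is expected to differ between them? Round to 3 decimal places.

0.152

p = (3/4)(1 − e^(−4d/3)) = 0.75 × (1 − e^(-0.226667)) = 0.75 × (1 − 0.797186) = 0.152111.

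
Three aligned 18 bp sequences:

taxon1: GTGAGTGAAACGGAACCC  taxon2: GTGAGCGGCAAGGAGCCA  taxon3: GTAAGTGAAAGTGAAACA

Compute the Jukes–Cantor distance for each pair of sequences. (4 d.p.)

taxon1–taxon2: 6/18 sites differ → p ≈ 0.333333, d = −0.75 ln(1 − 0.444444) = 0.440839 ≈ 0.4408.
taxon1–taxon3: 5/18 sites differ → p ≈ 0.277778, d = −0.75 ln(1 − 0.370371) = 0.346968 ≈ 0.3470.
taxon2–taxon3: 8/18 sites differ → p ≈ 0.444444, d = −0.75 ln(1 − 0.592592) = 0.673455 ≈ 0.6735.

d(taxon1,taxon2) = 0.4408, d(taxon1,taxon3) = 0.3470, d(taxon2,taxon3) = 0.6735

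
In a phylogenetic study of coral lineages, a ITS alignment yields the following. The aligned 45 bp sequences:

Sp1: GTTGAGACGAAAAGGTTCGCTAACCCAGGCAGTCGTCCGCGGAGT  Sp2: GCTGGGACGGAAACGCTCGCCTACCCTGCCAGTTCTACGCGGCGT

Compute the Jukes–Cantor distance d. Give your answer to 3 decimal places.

The sequences differ at 13 of 45 sites, so p = 13/45 ≈ 0.288889.
d = −(3/4) ln(1 − 4p/3) = −0.75 ln(1 − 0.385185) = −0.75 ln(0.614815)
  = −0.75 × (-0.486434) = 0.364826 substitutions/site.

0.365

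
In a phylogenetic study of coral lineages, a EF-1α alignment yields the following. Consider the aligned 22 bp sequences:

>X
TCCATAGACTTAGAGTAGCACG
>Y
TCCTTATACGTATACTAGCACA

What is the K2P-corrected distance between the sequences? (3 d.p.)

0.343

Of 22 sites, 1 differences are transitions and 5 are transversions, so P = 1/22 ≈ 0.045455 and Q = 5/22 ≈ 0.227273.
Under the Kimura two-parameter model, d = −½ ln(1 − 2P − Q) − ¼ ln(1 − 2Q).
1 − 2P − Q = 0.681817, giving −½ ln(0.681817) = 0.191497.
1 − 2Q = 0.545454, giving −¼ ln(0.545454) = 0.151534.
d = 0.191497 + 0.151534 = 0.343031.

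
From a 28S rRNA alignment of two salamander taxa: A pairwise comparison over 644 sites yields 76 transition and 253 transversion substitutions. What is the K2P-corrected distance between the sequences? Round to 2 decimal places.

P = 76/644 ≈ 0.118012 and Q = 253/644 ≈ 0.392857.
Under the Kimura two-parameter model, d = −½ ln(1 − 2P − Q) − ¼ ln(1 − 2Q).
1 − 2P − Q = 0.371119, giving −½ ln(0.371119) = 0.495616.
1 − 2Q = 0.214286, giving −¼ ln(0.214286) = 0.385111.
d = 0.495616 + 0.385111 = 0.880727.

0.88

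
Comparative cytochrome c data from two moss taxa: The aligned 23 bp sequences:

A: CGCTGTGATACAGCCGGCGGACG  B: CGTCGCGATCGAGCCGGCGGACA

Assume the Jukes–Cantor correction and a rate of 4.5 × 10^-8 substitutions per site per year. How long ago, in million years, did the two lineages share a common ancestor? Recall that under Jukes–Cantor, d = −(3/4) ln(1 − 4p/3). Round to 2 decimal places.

3.56

The sequences differ at 6 of 23 sites (3, 4, 6, 10, 11, 23), so p = 6/23 ≈ 0.26087.
d = −(3/4) ln(1 − 4p/3) = −0.75 ln(1 − 0.347827) = −0.75 ln(0.652173)
  = −0.75 × (-0.427445) = 0.320584 substitutions/site.
Under a molecular clock d = 2μt, so t = d/(2μ) = 0.320584 / (2 × 4.5 × 10^-8) = 3.56 million years.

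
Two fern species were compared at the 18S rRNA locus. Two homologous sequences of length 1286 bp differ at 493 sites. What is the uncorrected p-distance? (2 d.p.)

p = 493/1286 = 0.383359… ≈ 0.38 (to 2 d.p.).

0.38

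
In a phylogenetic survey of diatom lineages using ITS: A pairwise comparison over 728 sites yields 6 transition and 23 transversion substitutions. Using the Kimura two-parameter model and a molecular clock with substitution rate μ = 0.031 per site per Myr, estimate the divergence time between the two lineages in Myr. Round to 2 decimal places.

0.66

P = 6/728 ≈ 0.008242 and Q = 23/728 ≈ 0.031593.
Under the Kimura two-parameter model, d = −½ ln(1 − 2P − Q) − ¼ ln(1 − 2Q).
1 − 2P − Q = 0.951923, giving −½ ln(0.951923) = 0.024636.
1 − 2Q = 0.936814, giving −¼ ln(0.936814) = 0.016318.
d = 0.024636 + 0.016318 = 0.040954.
Under a molecular clock d = 2μt, so t = d/(2μ) = 0.040954 / (2 × 0.031) = 0.66 Myr.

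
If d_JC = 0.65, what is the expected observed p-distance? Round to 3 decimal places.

p = (3/4)(1 − e^(−4d/3)) = 0.75 × (1 − e^(-0.866667)) = 0.75 × (1 − 0.420350) = 0.434738.

0.435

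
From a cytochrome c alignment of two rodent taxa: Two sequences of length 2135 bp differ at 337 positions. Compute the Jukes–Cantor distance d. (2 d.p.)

p = 337/2135 ≈ 0.157845.
d = −(3/4) ln(1 − 4p/3) = −0.75 ln(1 − 0.21046) = −0.75 ln(0.78954)
  = −0.75 × (-0.236305) = 0.177229 substitutions/site.

0.18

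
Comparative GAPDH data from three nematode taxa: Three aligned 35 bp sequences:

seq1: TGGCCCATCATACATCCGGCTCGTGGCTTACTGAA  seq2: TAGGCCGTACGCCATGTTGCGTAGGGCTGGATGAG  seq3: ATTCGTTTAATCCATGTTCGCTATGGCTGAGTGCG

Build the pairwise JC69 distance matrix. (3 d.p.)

seq1–seq2: 18/35 sites differ → p ≈ 0.514286, d = −0.75 ln(1 − 0.685715) = 0.868091 ≈ 0.868.
seq1–seq3: 20/35 sites differ → p ≈ 0.571429, d = −0.75 ln(1 − 0.761905) = 1.076314 ≈ 1.076.
seq2–seq3: 16/35 sites differ → p ≈ 0.457143, d = −0.75 ln(1 − 0.609524) = 0.705292 ≈ 0.705.

d(seq1,seq2) = 0.868, d(seq1,seq3) = 1.076, d(seq2,seq3) = 0.705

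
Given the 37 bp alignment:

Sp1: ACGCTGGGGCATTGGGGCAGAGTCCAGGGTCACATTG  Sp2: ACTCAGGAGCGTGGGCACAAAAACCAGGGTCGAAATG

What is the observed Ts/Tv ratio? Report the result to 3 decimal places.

Transitions are A↔G and C↔T; transversions are all other mismatches.
Transitions: 6. Transversions: 7.
R = 6/7 = 0.857142… ≈ 0.857 (to 3 d.p.).

0.857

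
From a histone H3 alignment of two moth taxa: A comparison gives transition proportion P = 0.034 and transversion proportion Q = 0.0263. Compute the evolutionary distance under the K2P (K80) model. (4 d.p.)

0.0630

Under the Kimura two-parameter model, d = −½ ln(1 − 2P − Q) − ¼ ln(1 − 2Q).
1 − 2P − Q = 0.9057, giving −½ ln(0.9057) = 0.049524.
1 − 2Q = 0.9474, giving −¼ ln(0.9474) = 0.013508.
d = 0.049524 + 0.013508 = 0.063032.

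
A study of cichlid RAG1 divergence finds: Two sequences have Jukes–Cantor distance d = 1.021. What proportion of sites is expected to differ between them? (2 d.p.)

p = (3/4)(1 − e^(−4d/3)) = 0.75 × (1 − e^(-1.361333)) = 0.75 × (1 − 0.256319) = 0.557761.

0.56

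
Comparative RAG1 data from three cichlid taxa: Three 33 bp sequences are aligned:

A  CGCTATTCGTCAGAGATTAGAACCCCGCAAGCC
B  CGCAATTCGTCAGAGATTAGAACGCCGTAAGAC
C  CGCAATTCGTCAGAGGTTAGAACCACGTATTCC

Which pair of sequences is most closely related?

A and B

A–B: 4/33 differ, p = 0.121, d = 0.132.
A–C: 6/33 differ, p = 0.182, d = 0.208.
B–C: 6/33 differ, p = 0.182, d = 0.208.
The smallest distance is between A and B.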